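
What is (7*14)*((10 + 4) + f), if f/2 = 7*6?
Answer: 9604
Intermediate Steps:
f = 84 (f = 2*(7*6) = 2*42 = 84)
(7*14)*((10 + 4) + f) = (7*14)*((10 + 4) + 84) = 98*(14 + 84) = 98*98 = 9604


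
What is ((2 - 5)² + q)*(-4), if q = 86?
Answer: -380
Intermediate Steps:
((2 - 5)² + q)*(-4) = ((2 - 5)² + 86)*(-4) = ((-3)² + 86)*(-4) = (9 + 86)*(-4) = 95*(-4) = -380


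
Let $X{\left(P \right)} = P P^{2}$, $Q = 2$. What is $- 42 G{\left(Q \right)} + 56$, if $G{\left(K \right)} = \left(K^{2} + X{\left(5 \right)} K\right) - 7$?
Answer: $-10318$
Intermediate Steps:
$X{\left(P \right)} = P^{3}$
$G{\left(K \right)} = -7 + K^{2} + 125 K$ ($G{\left(K \right)} = \left(K^{2} + 5^{3} K\right) - 7 = \left(K^{2} + 125 K\right) - 7 = -7 + K^{2} + 125 K$)
$- 42 G{\left(Q \right)} + 56 = - 42 \left(-7 + 2^{2} + 125 \cdot 2\right) + 56 = - 42 \left(-7 + 4 + 250\right) + 56 = \left(-42\right) 247 + 56 = -10374 + 56 = -10318$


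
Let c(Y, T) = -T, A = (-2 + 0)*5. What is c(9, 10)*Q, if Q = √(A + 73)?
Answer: -30*√7 ≈ -79.373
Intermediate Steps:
A = -10 (A = -2*5 = -10)
Q = 3*√7 (Q = √(-10 + 73) = √63 = 3*√7 ≈ 7.9373)
c(9, 10)*Q = (-1*10)*(3*√7) = -30*√7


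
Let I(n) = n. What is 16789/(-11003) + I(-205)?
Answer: -2272404/11003 ≈ -206.53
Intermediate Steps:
16789/(-11003) + I(-205) = 16789/(-11003) - 205 = 16789*(-1/11003) - 205 = -16789/11003 - 205 = -2272404/11003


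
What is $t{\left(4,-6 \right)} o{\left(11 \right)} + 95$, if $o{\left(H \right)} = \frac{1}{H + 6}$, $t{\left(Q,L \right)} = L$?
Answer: $\frac{1609}{17} \approx 94.647$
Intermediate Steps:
$o{\left(H \right)} = \frac{1}{6 + H}$
$t{\left(4,-6 \right)} o{\left(11 \right)} + 95 = - \frac{6}{6 + 11} + 95 = - \frac{6}{17} + 95 = \frac{1609}{17}$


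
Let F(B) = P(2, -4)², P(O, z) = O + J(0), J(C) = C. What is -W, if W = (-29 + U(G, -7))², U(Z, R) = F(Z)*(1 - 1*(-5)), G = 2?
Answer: -25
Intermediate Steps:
P(O, z) = O (P(O, z) = O + 0 = O)
F(B) = 4 (F(B) = 2² = 4)
U(Z, R) = 24 (U(Z, R) = 4*(1 - 1*(-5)) = 4*(1 + 5) = 4*6 = 24)
W = 25 (W = (-29 + 24)² = (-5)² = 25)
-W = -1*25 = -25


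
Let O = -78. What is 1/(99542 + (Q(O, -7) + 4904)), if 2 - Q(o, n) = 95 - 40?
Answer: 1/104393 ≈ 9.5792e-6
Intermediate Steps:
Q(o, n) = -53 (Q(o, n) = 2 - (95 - 40) = 2 - 1*55 = 2 - 55 = -53)
1/(99542 + (Q(O, -7) + 4904)) = 1/(99542 + (-53 + 4904)) = 1/(99542 + 4851) = 1/104393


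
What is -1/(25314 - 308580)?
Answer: 1/283266 ≈ 3.5303e-6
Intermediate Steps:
-1/(25314 - 308580) = -1/(-283266) = -1*(-1/283266) = 1/283266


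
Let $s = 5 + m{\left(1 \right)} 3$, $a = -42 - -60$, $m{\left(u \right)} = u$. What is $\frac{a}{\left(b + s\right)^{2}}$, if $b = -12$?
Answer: $\frac{9}{8} \approx 1.125$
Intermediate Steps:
$a = 18$ ($a = -42 + 60 = 18$)
$s = 8$ ($s = 5 + 1 \cdot 3 = 5 + 3 = 8$)
$\frac{a}{\left(b + s\right)^{2}} = \frac{18}{\left(-12 + 8\right)^{2}} = \frac{18}{\left(-4\right)^{2}} = \frac{18}{16} = 18 \cdot \frac{1}{16} = \frac{9}{8}$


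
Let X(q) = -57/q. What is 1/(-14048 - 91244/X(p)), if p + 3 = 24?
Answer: 19/371796 ≈ 5.1103e-5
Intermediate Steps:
p = 21 (p = -3 + 24 = 21)
X(q) = -57/q
1/(-14048 - 91244/X(p)) = 1/(-14048 - 91244/((-57/21))) = 1/(-14048 - 91244/((-57*1/21))) = 1/(-14048 - 91244/(-19/7)) = 1/(-14048 - 91244*(-7/19)) = 1/(-14048 + 638708/19) = 1/(371796/19) = 19/371796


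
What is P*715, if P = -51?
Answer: -36465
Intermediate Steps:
P*715 = -51*715 = -36465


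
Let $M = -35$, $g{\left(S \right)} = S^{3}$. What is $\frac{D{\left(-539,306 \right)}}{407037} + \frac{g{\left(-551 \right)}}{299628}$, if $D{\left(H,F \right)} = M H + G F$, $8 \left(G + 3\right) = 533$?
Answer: $- \frac{195630324586}{350458857} \approx -558.21$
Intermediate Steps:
$G = \frac{509}{8}$ ($G = -3 + \frac{1}{8} \cdot 533 = -3 + \frac{533}{8} = \frac{509}{8} \approx 63.625$)
$D{\left(H,F \right)} = - 35 H + \frac{509 F}{8}$
$\frac{D{\left(-539,306 \right)}}{407037} + \frac{g{\left(-551 \right)}}{299628} = \frac{\left(-35\right) \left(-539\right) + \frac{509}{8} \cdot 306}{407037} + \frac{\left(-551\right)^{3}}{299628} = \left(18865 + \frac{77877}{4}\right) \frac{1}{407037} - \frac{5768419}{10332} = \frac{153337}{4} \cdot \frac{1}{407037} - \frac{5768419}{10332} = \frac{153337}{1628148} - \frac{5768419}{10332} = - \frac{195630324586}{350458857}$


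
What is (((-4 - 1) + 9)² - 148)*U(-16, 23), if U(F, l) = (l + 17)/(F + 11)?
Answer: 1056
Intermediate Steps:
U(F, l) = (17 + l)/(11 + F)
(((-4 - 1) + 9)² - 148)*U(-16, 23) = (((-4 - 1) + 9)² - 148)*((17 + 23)/(11 - 16)) = ((-5 + 9)² - 148)*(40/(-5)) = (4² - 148)*(-⅕*40) = (16 - 148)*(-8) = -132*(-8) = 1056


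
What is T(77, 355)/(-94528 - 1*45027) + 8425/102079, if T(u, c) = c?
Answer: 227902566/2849126969 ≈ 0.079990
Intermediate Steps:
T(77, 355)/(-94528 - 1*45027) + 8425/102079 = 355/(-94528 - 1*45027) + 8425/102079 = 355/(-94528 - 45027) + 8425*(1/102079) = 355/(-139555) + 8425/102079 = 355*(-1/139555) + 8425/102079 = -71/27911 + 8425/102079 = 227902566/2849126969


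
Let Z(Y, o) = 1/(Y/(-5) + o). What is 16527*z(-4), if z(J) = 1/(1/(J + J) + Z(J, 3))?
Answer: 119624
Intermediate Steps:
Z(Y, o) = 1/(o - Y/5) (Z(Y, o) = 1/(Y*(-1/5) + o) = 1/(-Y/5 + o) = 1/(o - Y/5))
z(J) = 1/(1/(2*J) + 5/(15 - J)) (z(J) = 1/(1/(J + J) + 5/(-J + 5*3)) = 1/(1/(2*J) + 5/(-J + 15)) = 1/(1/(2*J) + 5/(15 - J)))
16527*z(-4) = 16527*((2/3)*(-4)*(15 - 1*(-4))/(5 + 3*(-4))) = 16527*((2/3)*(-4)*(15 + 4)/(5 - 12)) = 16527*((2/3)*(-4)*19/(-7)) = 16527*((2/3)*(-4)*(-1/7)*19) = 16527*(152/21) = 119624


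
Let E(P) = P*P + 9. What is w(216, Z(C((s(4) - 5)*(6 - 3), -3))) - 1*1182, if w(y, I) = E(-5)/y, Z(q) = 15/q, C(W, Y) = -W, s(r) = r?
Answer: -127639/108 ≈ -1181.8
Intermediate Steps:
E(P) = 9 + P**2 (E(P) = P**2 + 9 = 9 + P**2)
w(y, I) = 34/y (w(y, I) = (9 + (-5)**2)/y = (9 + 25)/y = 34/y)
w(216, Z(C((s(4) - 5)*(6 - 3), -3))) - 1*1182 = 34/216 - 1*1182 = 34*(1/216) - 1182 = 17/108 - 1182 = -127639/108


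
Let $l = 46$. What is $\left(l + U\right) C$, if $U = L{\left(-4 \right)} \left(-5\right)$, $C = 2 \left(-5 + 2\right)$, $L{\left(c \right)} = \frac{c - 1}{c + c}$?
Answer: $- \frac{1029}{4} \approx -257.25$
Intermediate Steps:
$L{\left(c \right)} = \frac{-1 + c}{2 c}$
$C = -6$ ($C = 2 \left(-3\right) = -6$)
$U = - \frac{25}{8}$ ($U = \frac{-1 - 4}{2 \left(-4\right)} \left(-5\right) = \frac{1}{2} \left(- \frac{1}{4}\right) \left(-5\right) \left(-5\right) = \frac{5}{8} \left(-5\right) = - \frac{25}{8} \approx -3.125$)
$\left(l + U\right) C = \left(46 - \frac{25}{8}\right) \left(-6\right) = \frac{343}{8} \left(-6\right) = - \frac{1029}{4}$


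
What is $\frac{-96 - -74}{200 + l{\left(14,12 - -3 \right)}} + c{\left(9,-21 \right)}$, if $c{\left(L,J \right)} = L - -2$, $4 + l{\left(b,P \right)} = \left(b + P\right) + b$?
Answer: $\frac{2607}{239} \approx 10.908$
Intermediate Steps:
$l{\left(b,P \right)} = -4 + P + 2 b$ ($l{\left(b,P \right)} = -4 + \left(\left(b + P\right) + b\right) = -4 + \left(\left(P + b\right) + b\right) = -4 + \left(P + 2 b\right) = -4 + P + 2 b$)
$c{\left(L,J \right)} = 2 + L$ ($c{\left(L,J \right)} = L + 2 = 2 + L$)
$\frac{-96 - -74}{200 + l{\left(14,12 - -3 \right)}} + c{\left(9,-21 \right)} = \frac{-96 - -74}{200 + \left(-4 + \left(12 - -3\right) + 2 \cdot 14\right)} + \left(2 + 9\right) = \frac{-96 + 74}{200 + \left(-4 + \left(12 + 3\right) + 28\right)} + 11 = \frac{1}{200 + \left(-4 + 15 + 28\right)} \left(-22\right) + 11 = \frac{1}{200 + 39} \left(-22\right) + 11 = \frac{1}{239} \left(-22\right) + 11 = - \frac{22}{239} + 11 = \frac{2607}{239}$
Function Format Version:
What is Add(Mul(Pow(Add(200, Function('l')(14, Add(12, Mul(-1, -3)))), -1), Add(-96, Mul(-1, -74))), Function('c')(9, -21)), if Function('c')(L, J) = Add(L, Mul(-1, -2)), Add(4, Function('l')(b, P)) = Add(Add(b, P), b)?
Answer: Rational(2607, 239) ≈ 10.908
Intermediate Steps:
Function('l')(b, P) = Add(-4, P, Mul(2, b)) (Function('l')(b, P) = Add(-4, Add(Add(b, P), b)) = Add(-4, Add(Add(P, b), b)) = Add(-4, Add(P, Mul(2, b))) = Add(-4, P, Mul(2, b)))
Function('c')(L, J) = Add(2, L) (Function('c')(L, J) = Add(L, 2) = Add(2, L))
Add(Mul(Pow(Add(200, Function('l')(14, Add(12, Mul(-1, -3)))), -1), Add(-96, Mul(-1, -74))), Function('c')(9, -21)) = Add(Mul(Pow(Add(200, Add(-4, Add(12, Mul(-1, -3)), Mul(2, 14))), -1), Add(-96, Mul(-1, -74))), Add(2, 9)) = Add(Mul(Pow(Add(200, Add(-4, Add(12, 3), 28)), -1), Add(-96, 74)), 11) = Add(Mul(Pow(Add(200, Add(-4, 15, 28)), -1), -22), 11) = Add(Mul(Pow(Add(200, 39), -1), -22), 11) = Add(Mul(Pow(239, -1), -22), 11) = Add(Mul(Rational(1, 239), -22), 11) = Add(Rational(-22, 239), 11) = Rational(2607, 239)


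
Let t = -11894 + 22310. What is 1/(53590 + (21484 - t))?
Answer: 1/64658 ≈ 1.5466e-5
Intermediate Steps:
t = 10416
1/(53590 + (21484 - t)) = 1/(53590 + (21484 - 1*10416)) = 1/(53590 + (21484 - 10416)) = 1/(53590 + 11068) = 1/64658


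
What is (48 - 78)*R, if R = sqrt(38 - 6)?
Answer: -120*sqrt(2) ≈ -169.71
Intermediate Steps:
R = 4*sqrt(2) (R = sqrt(32) = 4*sqrt(2) ≈ 5.6569)
(48 - 78)*R = (48 - 78)*(4*sqrt(2)) = -120*sqrt(2)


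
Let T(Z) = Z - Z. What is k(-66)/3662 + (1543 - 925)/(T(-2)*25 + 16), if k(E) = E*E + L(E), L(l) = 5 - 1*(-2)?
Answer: 583231/14648 ≈ 39.816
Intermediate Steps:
L(l) = 7 (L(l) = 5 + 2 = 7)
T(Z) = 0
k(E) = 7 + E² (k(E) = E*E + 7 = E² + 7 = 7 + E²)
k(-66)/3662 + (1543 - 925)/(T(-2)*25 + 16) = (7 + (-66)²)/3662 + (1543 - 925)/(0*25 + 16) = (7 + 4356)*(1/3662) + 618/(0 + 16) = 4363*(1/3662) + 618/16 = 4363/3662 + 618*(1/16) = 4363/3662 + 309/8 = 583231/14648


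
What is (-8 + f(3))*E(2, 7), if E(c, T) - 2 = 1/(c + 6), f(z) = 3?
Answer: -85/8 ≈ -10.625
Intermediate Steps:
E(c, T) = 2 + 1/(6 + c) (E(c, T) = 2 + 1/(c + 6) = 2 + 1/(6 + c))
(-8 + f(3))*E(2, 7) = (-8 + 3)*((13 + 2*2)/(6 + 2)) = -5*(13 + 4)/8 = -5*17/8 = -85/8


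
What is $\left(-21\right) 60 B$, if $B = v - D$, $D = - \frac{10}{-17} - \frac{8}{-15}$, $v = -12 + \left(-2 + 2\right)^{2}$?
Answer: $\frac{281064}{17} \approx 16533.0$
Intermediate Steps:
$v = -12$ ($v = -12 + 0^{2} = -12 + 0 = -12$)
$D = \frac{286}{255}$ ($D = \left(-10\right) \left(- \frac{1}{17}\right) - - \frac{8}{15} = \frac{10}{17} + \frac{8}{15} = \frac{286}{255} \approx 1.1216$)
$B = - \frac{3346}{255}$ ($B = -12 - \frac{286}{255} = - \frac{3346}{255} \approx -13.122$)
$\left(-21\right) 60 B = \left(-21\right) 60 \left(- \frac{3346}{255}\right) = \left(-1260\right) \left(- \frac{3346}{255}\right) = \frac{281064}{17}$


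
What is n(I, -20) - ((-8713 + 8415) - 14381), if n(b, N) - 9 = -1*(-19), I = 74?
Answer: 14707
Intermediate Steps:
n(b, N) = 28 (n(b, N) = 9 - 1*(-19) = 9 + 19 = 28)
n(I, -20) - ((-8713 + 8415) - 14381) = 28 - ((-8713 + 8415) - 14381) = 28 - (-298 - 14381) = 28 - 1*(-14679) = 28 + 14679 = 14707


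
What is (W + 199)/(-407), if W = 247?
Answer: -446/407 ≈ -1.0958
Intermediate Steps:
(W + 199)/(-407) = (247 + 199)/(-407) = 446*(-1/407) = -446/407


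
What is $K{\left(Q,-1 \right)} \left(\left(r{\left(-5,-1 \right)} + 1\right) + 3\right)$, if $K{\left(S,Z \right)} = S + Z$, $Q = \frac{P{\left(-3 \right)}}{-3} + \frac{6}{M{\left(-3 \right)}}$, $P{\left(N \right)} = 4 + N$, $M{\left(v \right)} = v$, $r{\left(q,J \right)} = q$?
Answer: $\frac{10}{3} \approx 3.3333$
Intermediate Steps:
$Q = - \frac{7}{3}$ ($Q = \frac{4 - 3}{-3} + \frac{6}{-3} = 1 \left(- \frac{1}{3}\right) + 6 \left(- \frac{1}{3}\right) = - \frac{1}{3} - 2 = - \frac{7}{3} \approx -2.3333$)
$K{\left(Q,-1 \right)} \left(\left(r{\left(-5,-1 \right)} + 1\right) + 3\right) = \left(- \frac{7}{3} - 1\right) \left(\left(-5 + 1\right) + 3\right) = - \frac{10 \left(-4 + 3\right)}{3} = \left(- \frac{10}{3}\right) \left(-1\right) = \frac{10}{3}$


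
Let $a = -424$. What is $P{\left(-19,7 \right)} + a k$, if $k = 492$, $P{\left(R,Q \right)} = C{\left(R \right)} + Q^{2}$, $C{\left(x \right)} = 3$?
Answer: $-208556$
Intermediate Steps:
$P{\left(R,Q \right)} = 3 + Q^{2}$
$P{\left(-19,7 \right)} + a k = \left(3 + 7^{2}\right) - 208608 = \left(3 + 49\right) - 208608 = 52 - 208608 = -208556$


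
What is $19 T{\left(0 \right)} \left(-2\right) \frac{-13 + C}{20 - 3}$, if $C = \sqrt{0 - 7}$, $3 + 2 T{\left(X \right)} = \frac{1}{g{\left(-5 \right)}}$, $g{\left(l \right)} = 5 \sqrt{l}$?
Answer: $- \frac{19 \left(13 - i \sqrt{7}\right) \left(75 + i \sqrt{5}\right)}{425} \approx -43.853 + 7.5715 i$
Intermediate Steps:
$T{\left(X \right)} = - \frac{3}{2} - \frac{i \sqrt{5}}{50}$ ($T{\left(X \right)} = - \frac{3}{2} + \frac{1}{2 \cdot 5 \sqrt{-5}} = - \frac{3}{2} + \frac{1}{2 \cdot 5 i \sqrt{5}} = - \frac{3}{2} + \frac{\left(- \frac{1}{25}\right) i \sqrt{5}}{2} = - \frac{3}{2} - \frac{i \sqrt{5}}{50}$)
$C = i \sqrt{7}$ ($C = \sqrt{-7} = i \sqrt{7} \approx 2.6458 i$)
$19 T{\left(0 \right)} \left(-2\right) \frac{-13 + C}{20 - 3} = 19 \left(- \frac{3}{2} - \frac{i \sqrt{5}}{50}\right) \left(-2\right) \frac{-13 + i \sqrt{7}}{20 - 3} = 19 \left(3 + \frac{i \sqrt{5}}{25}\right) \frac{-13 + i \sqrt{7}}{17} = \left(57 + \frac{19 i \sqrt{5}}{25}\right) \left(-13 + i \sqrt{7}\right) \frac{1}{17} = \left(57 + \frac{19 i \sqrt{5}}{25}\right) \left(- \frac{13}{17} + \frac{i \sqrt{7}}{17}\right)$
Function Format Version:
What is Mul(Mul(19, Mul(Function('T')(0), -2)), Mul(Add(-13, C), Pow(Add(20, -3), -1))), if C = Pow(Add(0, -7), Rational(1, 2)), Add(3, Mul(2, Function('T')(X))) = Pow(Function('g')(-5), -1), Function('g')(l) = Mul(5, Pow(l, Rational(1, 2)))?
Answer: Mul(Rational(-19, 425), Add(13, Mul(-1, I, Pow(7, Rational(1, 2)))), Add(75, Mul(I, Pow(5, Rational(1, 2))))) ≈ Add(-43.853, Mul(7.5715, I))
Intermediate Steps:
Function('T')(X) = Add(Rational(-3, 2), Mul(Rational(-1, 50), I, Pow(5, Rational(1, 2)))) (Function('T')(X) = Add(Rational(-3, 2), Mul(Rational(1, 2), Pow(Mul(5, Pow(-5, Rational(1, 2))), -1))) = Add(Rational(-3, 2), Mul(Rational(1, 2), Pow(Mul(5, Mul(I, Pow(5, Rational(1, 2)))), -1))) = Add(Rational(-3, 2), Mul(Rational(1, 2), Pow(Mul(5, I, Pow(5, Rational(1, 2))), -1))) = Add(Rational(-3, 2), Mul(Rational(1, 2), Mul(Rational(-1, 25), I, Pow(5, Rational(1, 2))))) = Add(Rational(-3, 2), Mul(Rational(-1, 50), I, Pow(5, Rational(1, 2)))))
C = Mul(I, Pow(7, Rational(1, 2))) (C = Pow(-7, Rational(1, 2)) = Mul(I, Pow(7, Rational(1, 2))) ≈ Mul(2.6458, I))
Mul(Mul(19, Mul(Function('T')(0), -2)), Mul(Add(-13, C), Pow(Add(20, -3), -1))) = Mul(Mul(19, Mul(Add(Rational(-3, 2), Mul(Rational(-1, 50), I, Pow(5, Rational(1, 2)))), -2)), Mul(Add(-13, Mul(I, Pow(7, Rational(1, 2)))), Pow(Add(20, -3), -1))) = Mul(Mul(19, Add(3, Mul(Rational(1, 25), I, Pow(5, Rational(1, 2))))), Mul(Add(-13, Mul(I, Pow(7, Rational(1, 2)))), Pow(17, -1))) = Mul(Add(57, Mul(Rational(19, 25), I, Pow(5, Rational(1, 2)))), Mul(Add(-13, Mul(I, Pow(7, Rational(1, 2)))), Rational(1, 17))) = Mul(Add(57, Mul(Rational(19, 25), I, Pow(5, Rational(1, 2)))), Add(Rational(-13, 17), Mul(Rational(1, 17), I, Pow(7, Rational(1, 2)))))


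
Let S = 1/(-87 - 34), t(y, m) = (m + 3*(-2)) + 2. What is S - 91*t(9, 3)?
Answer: 11010/121 ≈ 90.992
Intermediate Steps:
t(y, m) = -4 + m (t(y, m) = (m - 6) + 2 = (-6 + m) + 2 = -4 + m)
S = -1/121 (S = 1/(-121) = -1/121 ≈ -0.0082645)
S - 91*t(9, 3) = -1/121 - 91*(-4 + 3) = -1/121 - 91*(-1) = -1/121 + 91 = 11010/121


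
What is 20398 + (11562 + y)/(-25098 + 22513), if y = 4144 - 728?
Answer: 52713852/2585 ≈ 20392.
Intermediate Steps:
y = 3416
20398 + (11562 + y)/(-25098 + 22513) = 20398 + (11562 + 3416)/(-25098 + 22513) = 20398 + 14978/(-2585) = 20398 + 14978*(-1/2585) = 20398 - 14978/2585 = 52713852/2585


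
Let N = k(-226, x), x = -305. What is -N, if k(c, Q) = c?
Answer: 226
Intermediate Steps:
N = -226
-N = -1*(-226) = 226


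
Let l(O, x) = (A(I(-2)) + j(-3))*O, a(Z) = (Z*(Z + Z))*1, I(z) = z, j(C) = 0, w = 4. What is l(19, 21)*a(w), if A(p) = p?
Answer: -1216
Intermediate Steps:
a(Z) = 2*Z² (a(Z) = (Z*(2*Z))*1 = (2*Z²)*1 = 2*Z²)
l(O, x) = -2*O (l(O, x) = (-2 + 0)*O = -2*O)
l(19, 21)*a(w) = (-2*19)*(2*4²) = -76*16 = -38*32 = -1216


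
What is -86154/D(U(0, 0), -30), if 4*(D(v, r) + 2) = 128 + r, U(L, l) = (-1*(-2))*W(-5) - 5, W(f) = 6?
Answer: -57436/15 ≈ -3829.1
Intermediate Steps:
U(L, l) = 7 (U(L, l) = -1*(-2)*6 - 5 = 2*6 - 5 = 12 - 5 = 7)
D(v, r) = 30 + r/4 (D(v, r) = -2 + (128 + r)/4 = -2 + (32 + r/4) = 30 + r/4)
-86154/D(U(0, 0), -30) = -86154/(30 + (¼)*(-30)) = -86154/(30 - 15/2) = -86154/45/2 = -86154*2/45 = -57436/15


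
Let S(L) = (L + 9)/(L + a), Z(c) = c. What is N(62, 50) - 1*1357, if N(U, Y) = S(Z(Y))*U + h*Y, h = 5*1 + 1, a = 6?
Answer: -27767/28 ≈ -991.68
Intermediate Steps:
h = 6 (h = 5 + 1 = 6)
S(L) = (9 + L)/(6 + L) (S(L) = (L + 9)/(L + 6) = (9 + L)/(6 + L))
N(U, Y) = 6*Y + U*(9 + Y)/(6 + Y) (N(U, Y) = ((9 + Y)/(6 + Y))*U + 6*Y = U*(9 + Y)/(6 + Y) + 6*Y = 6*Y + U*(9 + Y)/(6 + Y))
N(62, 50) - 1*1357 = (62*(9 + 50) + 6*50*(6 + 50))/(6 + 50) - 1*1357 = (62*59 + 6*50*56)/56 - 1357 = (3658 + 16800)/56 - 1357 = (1/56)*20458 - 1357 = 10229/28 - 1357 = -27767/28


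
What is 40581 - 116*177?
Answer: 20049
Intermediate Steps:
40581 - 116*177 = 40581 - 1*20532 = 40581 - 20532 = 20049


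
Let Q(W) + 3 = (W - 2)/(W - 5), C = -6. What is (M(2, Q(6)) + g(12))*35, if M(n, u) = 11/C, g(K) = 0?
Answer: -385/6 ≈ -64.167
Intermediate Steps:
Q(W) = -3 + (-2 + W)/(-5 + W) (Q(W) = -3 + (W - 2)/(W - 5) = -3 + (-2 + W)/(-5 + W))
M(n, u) = -11/6 (M(n, u) = 11/(-6) = 11*(-⅙) = -11/6)
(M(2, Q(6)) + g(12))*35 = (-11/6 + 0)*35 = -11/6*35 = -385/6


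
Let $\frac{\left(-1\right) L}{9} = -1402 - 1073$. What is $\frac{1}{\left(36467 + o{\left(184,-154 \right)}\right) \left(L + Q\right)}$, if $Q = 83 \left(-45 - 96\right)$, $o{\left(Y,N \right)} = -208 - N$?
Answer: $\frac{1}{384958236} \approx 2.5977 \cdot 10^{-9}$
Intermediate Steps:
$Q = -11703$ ($Q = 83 \left(-141\right) = -11703$)
$L = 22275$ ($L = - 9 \left(-1402 - 1073\right) = \left(-9\right) \left(-2475\right) = 22275$)
$\frac{1}{\left(36467 + o{\left(184,-154 \right)}\right) \left(L + Q\right)} = \frac{1}{\left(36467 - 54\right) \left(22275 - 11703\right)} = \frac{1}{\left(36467 + \left(-208 + 154\right)\right) 10572} = \frac{1}{\left(36467 - 54\right) 10572} = \frac{1}{36413 \cdot 10572} = \frac{1}{384958236}$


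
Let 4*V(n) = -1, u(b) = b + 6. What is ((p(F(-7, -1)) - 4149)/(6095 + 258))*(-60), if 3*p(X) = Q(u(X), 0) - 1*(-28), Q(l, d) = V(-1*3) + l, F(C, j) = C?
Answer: 248405/6353 ≈ 39.100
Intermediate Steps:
u(b) = 6 + b
V(n) = -¼ (V(n) = (¼)*(-1) = -¼)
Q(l, d) = -¼ + l
p(X) = 45/4 + X/3 (p(X) = ((-¼ + (6 + X)) - 1*(-28))/3 = ((23/4 + X) + 28)/3 = (135/4 + X)/3 = 45/4 + X/3)
((p(F(-7, -1)) - 4149)/(6095 + 258))*(-60) = (((45/4 + (⅓)*(-7)) - 4149)/(6095 + 258))*(-60) = (((45/4 - 7/3) - 4149)/6353)*(-60) = ((107/12 - 4149)*(1/6353))*(-60) = -49681/12*1/6353*(-60) = -49681/76236*(-60) = 248405/6353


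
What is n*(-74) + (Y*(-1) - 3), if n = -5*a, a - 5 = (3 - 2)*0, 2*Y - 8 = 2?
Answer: 1842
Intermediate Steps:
Y = 5 (Y = 4 + (1/2)*2 = 4 + 1 = 5)
a = 5 (a = 5 + (3 - 2)*0 = 5 + 1*0 = 5 + 0 = 5)
n = -25 (n = -5*5 = -25)
n*(-74) + (Y*(-1) - 3) = -25*(-74) + (5*(-1) - 3) = 1850 + (-5 - 3) = 1850 - 8 = 1842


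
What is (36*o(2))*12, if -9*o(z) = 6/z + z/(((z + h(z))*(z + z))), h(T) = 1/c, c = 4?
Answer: -464/3 ≈ -154.67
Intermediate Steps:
h(T) = ¼ (h(T) = 1/4 = ¼)
o(z) = -2/(3*z) - 1/(18*(¼ + z)) (o(z) = -(6/z + z/(((z + ¼)*(z + z))))/9 = -(6/z + z/(((¼ + z)*(2*z))))/9 = -(6/z + z/((2*z*(¼ + z))))/9 = -(6/z + z*(1/(2*z*(¼ + z))))/9 = -(6/z + 1/(2*(¼ + z)))/9 = -(1/(2*(¼ + z)) + 6/z)/9 = -2/(3*z) - 1/(18*(¼ + z)))
(36*o(2))*12 = (36*((2/9)*(-3 - 13*2)/(2*(1 + 4*2))))*12 = (36*((2/9)*(½)*(-3 - 26)/(1 + 8)))*12 = (36*((2/9)*(½)*(-29)/9))*12 = (36*((2/9)*(½)*(⅑)*(-29)))*12 = (36*(-29/81))*12 = -116/9*12 = -464/3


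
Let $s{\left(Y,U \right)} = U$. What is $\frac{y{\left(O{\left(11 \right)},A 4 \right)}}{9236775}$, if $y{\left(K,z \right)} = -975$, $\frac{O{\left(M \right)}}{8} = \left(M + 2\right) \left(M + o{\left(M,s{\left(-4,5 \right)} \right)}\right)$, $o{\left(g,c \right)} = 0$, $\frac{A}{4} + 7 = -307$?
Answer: $- \frac{13}{123157} \approx -0.00010556$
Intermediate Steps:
$A = -1256$ ($A = -28 + 4 \left(-307\right) = -28 - 1228 = -1256$)
$O{\left(M \right)} = 8 M \left(2 + M\right)$ ($O{\left(M \right)} = 8 \left(M + 2\right) \left(M + 0\right) = 8 \left(2 + M\right) M = 8 M \left(2 + M\right)$)
$\frac{y{\left(O{\left(11 \right)},A 4 \right)}}{9236775} = - \frac{975}{9236775} = \left(-975\right) \frac{1}{9236775} = - \frac{13}{123157}$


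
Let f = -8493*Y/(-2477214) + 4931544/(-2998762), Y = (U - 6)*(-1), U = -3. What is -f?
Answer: 665959637079/412698622726 ≈ 1.6137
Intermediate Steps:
Y = 9 (Y = (-3 - 6)*(-1) = -9*(-1) = 9)
f = -665959637079/412698622726 (f = -8493*9/(-2477214) + 4931544/(-2998762) = -76437*(-1/2477214) + 4931544*(-1/2998762) = 8493/275246 - 2465772/1499381 = -665959637079/412698622726 ≈ -1.6137)
-f = -1*(-665959637079/412698622726) = 665959637079/412698622726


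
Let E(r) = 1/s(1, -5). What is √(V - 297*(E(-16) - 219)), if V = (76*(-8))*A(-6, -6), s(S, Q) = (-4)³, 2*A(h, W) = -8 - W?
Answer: √4201961/8 ≈ 256.23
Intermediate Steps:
A(h, W) = -4 - W/2 (A(h, W) = (-8 - W)/2 = -4 - W/2)
s(S, Q) = -64
V = 608 (V = (76*(-8))*(-4 - ½*(-6)) = -608*(-4 + 3) = -608*(-1) = 608)
E(r) = -1/64 (E(r) = 1/(-64) = -1/64)
√(V - 297*(E(-16) - 219)) = √(608 - 297*(-1/64 - 219)) = √(608 - 297*(-14017/64)) = √(608 + 4163049/64) = √(4201961/64) = √4201961/8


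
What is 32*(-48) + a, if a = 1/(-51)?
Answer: -78337/51 ≈ -1536.0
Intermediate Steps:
a = -1/51 ≈ -0.019608
32*(-48) + a = 32*(-48) - 1/51 = -1536 - 1/51 = -78337/51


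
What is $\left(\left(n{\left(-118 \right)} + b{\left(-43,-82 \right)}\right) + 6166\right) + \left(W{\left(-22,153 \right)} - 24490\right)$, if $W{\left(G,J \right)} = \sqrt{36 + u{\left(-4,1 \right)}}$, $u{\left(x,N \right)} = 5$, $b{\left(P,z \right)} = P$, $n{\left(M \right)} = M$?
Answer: $-18485 + \sqrt{41} \approx -18479.0$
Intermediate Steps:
$W{\left(G,J \right)} = \sqrt{41}$ ($W{\left(G,J \right)} = \sqrt{36 + 5} = \sqrt{41}$)
$\left(\left(n{\left(-118 \right)} + b{\left(-43,-82 \right)}\right) + 6166\right) + \left(W{\left(-22,153 \right)} - 24490\right) = \left(\left(-118 - 43\right) + 6166\right) - \left(24490 - \sqrt{41}\right) = \left(-161 + 6166\right) - \left(24490 - \sqrt{41}\right) = 6005 - \left(24490 - \sqrt{41}\right) = -18485 + \sqrt{41}$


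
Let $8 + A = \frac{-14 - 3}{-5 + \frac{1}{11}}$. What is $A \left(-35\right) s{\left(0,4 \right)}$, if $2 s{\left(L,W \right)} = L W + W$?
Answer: $\frac{8575}{27} \approx 317.59$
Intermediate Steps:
$s{\left(L,W \right)} = \frac{W}{2} + \frac{L W}{2}$ ($s{\left(L,W \right)} = \frac{L W + W}{2} = \frac{W + L W}{2} = \frac{W}{2} + \frac{L W}{2}$)
$A = - \frac{245}{54}$ ($A = -8 + \frac{-14 - 3}{-5 + \frac{1}{11}} = -8 - \frac{17}{-5 + \frac{1}{11}} = -8 - \frac{17}{- \frac{54}{11}} = -8 - - \frac{187}{54} = -8 + \frac{187}{54} = - \frac{245}{54} \approx -4.537$)
$A \left(-35\right) s{\left(0,4 \right)} = \left(- \frac{245}{54}\right) \left(-35\right) \frac{1}{2} \cdot 4 \left(1 + 0\right) = \frac{8575 \cdot \frac{1}{2} \cdot 4 \cdot 1}{54} = \frac{8575}{54} \cdot 2 = \frac{8575}{27}$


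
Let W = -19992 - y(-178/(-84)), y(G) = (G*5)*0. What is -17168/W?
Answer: 2146/2499 ≈ 0.85874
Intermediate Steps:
y(G) = 0 (y(G) = (5*G)*0 = 0)
W = -19992 (W = -19992 - 1*0 = -19992 + 0 = -19992)
-17168/W = -17168/(-19992) = -17168*(-1/19992) = 2146/2499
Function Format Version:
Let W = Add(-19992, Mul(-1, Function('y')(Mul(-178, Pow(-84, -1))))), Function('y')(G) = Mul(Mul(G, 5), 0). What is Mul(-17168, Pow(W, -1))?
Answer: Rational(2146, 2499) ≈ 0.85874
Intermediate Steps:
Function('y')(G) = 0 (Function('y')(G) = Mul(Mul(5, G), 0) = 0)
W = -19992 (W = Add(-19992, Mul(-1, 0)) = Add(-19992, 0) = -19992)
Mul(-17168, Pow(W, -1)) = Mul(-17168, Pow(-19992, -1)) = Mul(-17168, Rational(-1, 19992)) = Rational(2146, 2499)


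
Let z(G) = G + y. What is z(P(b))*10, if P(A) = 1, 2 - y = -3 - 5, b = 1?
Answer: 110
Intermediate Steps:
y = 10 (y = 2 - (-3 - 5) = 2 - 1*(-8) = 2 + 8 = 10)
z(G) = 10 + G (z(G) = G + 10 = 10 + G)
z(P(b))*10 = (10 + 1)*10 = 11*10 = 110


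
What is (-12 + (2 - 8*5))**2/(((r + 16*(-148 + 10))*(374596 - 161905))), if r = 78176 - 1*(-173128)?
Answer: 625/13245119334 ≈ 4.7187e-8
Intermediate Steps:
r = 251304 (r = 78176 + 173128 = 251304)
(-12 + (2 - 8*5))**2/(((r + 16*(-148 + 10))*(374596 - 161905))) = (-12 + (2 - 8*5))**2/(((251304 + 16*(-148 + 10))*(374596 - 161905))) = (-12 + (2 - 40))**2/(((251304 + 16*(-138))*212691)) = (-12 - 38)**2/(((251304 - 2208)*212691)) = (-50)**2/((249096*212691)) = 2500/52980477336 = 2500*(1/52980477336) = 625/13245119334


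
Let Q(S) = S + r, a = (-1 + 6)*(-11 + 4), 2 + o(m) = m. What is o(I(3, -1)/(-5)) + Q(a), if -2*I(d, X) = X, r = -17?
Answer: -541/10 ≈ -54.100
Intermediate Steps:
I(d, X) = -X/2
o(m) = -2 + m
a = -35 (a = 5*(-7) = -35)
Q(S) = -17 + S (Q(S) = S - 17 = -17 + S)
o(I(3, -1)/(-5)) + Q(a) = (-2 - ½*(-1)/(-5)) + (-17 - 35) = (-2 + (½)*(-⅕)) - 52 = (-2 - ⅒) - 52 = -21/10 - 52 = -541/10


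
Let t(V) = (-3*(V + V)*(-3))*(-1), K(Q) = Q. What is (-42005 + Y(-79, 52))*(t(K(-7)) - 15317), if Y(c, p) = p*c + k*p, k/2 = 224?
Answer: 346613047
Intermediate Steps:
k = 448 (k = 2*224 = 448)
Y(c, p) = 448*p + c*p (Y(c, p) = p*c + 448*p = c*p + 448*p = 448*p + c*p)
t(V) = -18*V (t(V) = (-6*V*(-3))*(-1) = (18*V)*(-1) = -18*V)
(-42005 + Y(-79, 52))*(t(K(-7)) - 15317) = (-42005 + 52*(448 - 79))*(-18*(-7) - 15317) = (-42005 + 52*369)*(126 - 15317) = (-42005 + 19188)*(-15191) = -22817*(-15191) = 346613047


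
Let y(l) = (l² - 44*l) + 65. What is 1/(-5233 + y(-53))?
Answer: -1/27 ≈ -0.037037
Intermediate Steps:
y(l) = 65 + l² - 44*l
1/(-5233 + y(-53)) = 1/(-5233 + (65 + (-53)² - 44*(-53))) = 1/(-5233 + (65 + 2809 + 2332)) = 1/(-5233 + 5206) = 1/(-27) = -1/27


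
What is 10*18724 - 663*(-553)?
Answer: 553879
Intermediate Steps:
10*18724 - 663*(-553) = 187240 - 1*(-366639) = 187240 + 366639 = 553879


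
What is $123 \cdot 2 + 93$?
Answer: $339$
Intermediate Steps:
$123 \cdot 2 + 93 = 246 + 93 = 339$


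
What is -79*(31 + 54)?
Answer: -6715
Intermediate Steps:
-79*(31 + 54) = -79*85 = -6715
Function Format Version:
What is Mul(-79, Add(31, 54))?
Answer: -6715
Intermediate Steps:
Mul(-79, Add(31, 54)) = Mul(-79, 85) = -6715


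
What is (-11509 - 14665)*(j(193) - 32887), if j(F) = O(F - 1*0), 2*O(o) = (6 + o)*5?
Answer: 847762773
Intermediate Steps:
O(o) = 15 + 5*o/2 (O(o) = ((6 + o)*5)/2 = (30 + 5*o)/2 = 15 + 5*o/2)
j(F) = 15 + 5*F/2 (j(F) = 15 + 5*(F - 1*0)/2 = 15 + 5*(F + 0)/2 = 15 + 5*F/2)
(-11509 - 14665)*(j(193) - 32887) = (-11509 - 14665)*((15 + (5/2)*193) - 32887) = -26174*((15 + 965/2) - 32887) = -26174*(995/2 - 32887) = -26174*(-64779/2) = 847762773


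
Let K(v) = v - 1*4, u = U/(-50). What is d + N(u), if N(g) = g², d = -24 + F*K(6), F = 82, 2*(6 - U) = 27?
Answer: 56009/400 ≈ 140.02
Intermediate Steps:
U = -15/2 (U = 6 - ½*27 = 6 - 27/2 = -15/2 ≈ -7.5000)
u = 3/20 (u = -15/2/(-50) = -15/2*(-1/50) = 3/20 ≈ 0.15000)
K(v) = -4 + v (K(v) = v - 4 = -4 + v)
d = 140 (d = -24 + 82*(-4 + 6) = -24 + 82*2 = -24 + 164 = 140)
d + N(u) = 140 + (3/20)² = 140 + 9/400 = 56009/400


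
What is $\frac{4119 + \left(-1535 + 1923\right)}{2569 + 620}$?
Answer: $\frac{4507}{3189} \approx 1.4133$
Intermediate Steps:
$\frac{4119 + \left(-1535 + 1923\right)}{2569 + 620} = \frac{4119 + 388}{3189} = 4507 \cdot \frac{1}{3189} = \frac{4507}{3189}$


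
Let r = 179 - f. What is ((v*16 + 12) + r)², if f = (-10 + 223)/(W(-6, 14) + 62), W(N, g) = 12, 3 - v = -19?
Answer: 1597520961/5476 ≈ 2.9173e+5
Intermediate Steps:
v = 22 (v = 3 - 1*(-19) = 3 + 19 = 22)
f = 213/74 (f = (-10 + 223)/(12 + 62) = 213/74 ≈ 2.8784)
r = 13033/74 (r = 179 - 1*213/74 = 179 - 213/74 = 13033/74 ≈ 176.12)
((v*16 + 12) + r)² = ((22*16 + 12) + 13033/74)² = ((352 + 12) + 13033/74)² = (364 + 13033/74)² = (39969/74)² = 1597520961/5476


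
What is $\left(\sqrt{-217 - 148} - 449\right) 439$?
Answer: $-197111 + 439 i \sqrt{365} \approx -1.9711 \cdot 10^{5} + 8387.1 i$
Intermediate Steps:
$\left(\sqrt{-217 - 148} - 449\right) 439 = \left(\sqrt{-365} - 449\right) 439 = \left(i \sqrt{365} - 449\right) 439 = \left(-449 + i \sqrt{365}\right) 439 = -197111 + 439 i \sqrt{365}$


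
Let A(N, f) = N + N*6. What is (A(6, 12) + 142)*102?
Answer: 18768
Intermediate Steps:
A(N, f) = 7*N (A(N, f) = N + 6*N = 7*N)
(A(6, 12) + 142)*102 = (7*6 + 142)*102 = (42 + 142)*102 = 184*102 = 18768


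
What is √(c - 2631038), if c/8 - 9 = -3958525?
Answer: I*√34299166 ≈ 5856.5*I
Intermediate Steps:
c = -31668128 (c = 72 + 8*(-3958525) = 72 - 31668200 = -31668128)
√(c - 2631038) = √(-31668128 - 2631038) = √(-34299166) = I*√34299166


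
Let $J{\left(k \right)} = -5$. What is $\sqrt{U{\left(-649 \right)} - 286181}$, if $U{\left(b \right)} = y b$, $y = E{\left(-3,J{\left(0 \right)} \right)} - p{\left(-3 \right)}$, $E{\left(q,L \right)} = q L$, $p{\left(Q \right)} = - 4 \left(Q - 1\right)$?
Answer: $34 i \sqrt{247} \approx 534.35 i$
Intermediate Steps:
$p{\left(Q \right)} = 4 - 4 Q$ ($p{\left(Q \right)} = - 4 \left(-1 + Q\right) = 4 - 4 Q$)
$E{\left(q,L \right)} = L q$
$y = -1$ ($y = \left(-5\right) \left(-3\right) - \left(4 - -12\right) = 15 - \left(4 + 12\right) = 15 - 16 = -1$)
$U{\left(b \right)} = - b$
$\sqrt{U{\left(-649 \right)} - 286181} = \sqrt{\left(-1\right) \left(-649\right) - 286181} = \sqrt{649 - 286181} = \sqrt{-285532} = 34 i \sqrt{247}$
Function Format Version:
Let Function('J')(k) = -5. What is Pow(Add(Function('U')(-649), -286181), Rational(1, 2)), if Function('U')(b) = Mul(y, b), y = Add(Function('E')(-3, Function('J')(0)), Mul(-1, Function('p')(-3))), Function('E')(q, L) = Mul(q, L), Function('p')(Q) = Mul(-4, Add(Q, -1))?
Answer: Mul(34, I, Pow(247, Rational(1, 2))) ≈ Mul(534.35, I)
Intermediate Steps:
Function('p')(Q) = Add(4, Mul(-4, Q)) (Function('p')(Q) = Mul(-4, Add(-1, Q)) = Add(4, Mul(-4, Q)))
Function('E')(q, L) = Mul(L, q)
y = -1 (y = Add(Mul(-5, -3), Mul(-1, Add(4, Mul(-4, -3)))) = Add(15, Mul(-1, Add(4, 12))) = Add(15, Mul(-1, 16)) = Add(15, -16) = -1)
Function('U')(b) = Mul(-1, b)
Pow(Add(Function('U')(-649), -286181), Rational(1, 2)) = Pow(Add(Mul(-1, -649), -286181), Rational(1, 2)) = Pow(Add(649, -286181), Rational(1, 2)) = Pow(-285532, Rational(1, 2)) = Mul(34, I, Pow(247, Rational(1, 2)))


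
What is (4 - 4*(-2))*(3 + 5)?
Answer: 96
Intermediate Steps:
(4 - 4*(-2))*(3 + 5) = (4 + 8)*8 = 12*8 = 96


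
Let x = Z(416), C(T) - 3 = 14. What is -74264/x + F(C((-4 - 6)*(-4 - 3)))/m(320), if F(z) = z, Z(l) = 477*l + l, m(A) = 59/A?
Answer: 134668943/1466504 ≈ 91.830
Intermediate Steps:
C(T) = 17 (C(T) = 3 + 14 = 17)
Z(l) = 478*l
x = 198848 (x = 478*416 = 198848)
-74264/x + F(C((-4 - 6)*(-4 - 3)))/m(320) = -74264/198848 + 17/((59/320)) = -74264*1/198848 + 17/((59*(1/320))) = -9283/24856 + 17/(59/320) = -9283/24856 + 17*(320/59) = -9283/24856 + 5440/59 = 134668943/1466504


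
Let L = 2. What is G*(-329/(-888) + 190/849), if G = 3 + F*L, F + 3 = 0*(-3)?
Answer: -149347/83768 ≈ -1.7829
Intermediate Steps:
F = -3 (F = -3 + 0*(-3) = -3 + 0 = -3)
G = -3 (G = 3 - 3*2 = 3 - 6 = -3)
G*(-329/(-888) + 190/849) = -3*(-329/(-888) + 190/849) = -3*(-329*(-1/888) + 190*(1/849)) = -3*(329/888 + 190/849) = -3*149347/251304 = -149347/83768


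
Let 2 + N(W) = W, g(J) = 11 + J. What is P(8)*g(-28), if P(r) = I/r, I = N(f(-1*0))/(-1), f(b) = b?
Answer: -17/4 ≈ -4.2500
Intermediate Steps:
N(W) = -2 + W
I = 2 (I = (-2 - 1*0)/(-1) = (-2 + 0)*(-1) = -2*(-1) = 2)
P(r) = 2/r
P(8)*g(-28) = (2/8)*(11 - 28) = (2*(1/8))*(-17) = (1/4)*(-17) = -17/4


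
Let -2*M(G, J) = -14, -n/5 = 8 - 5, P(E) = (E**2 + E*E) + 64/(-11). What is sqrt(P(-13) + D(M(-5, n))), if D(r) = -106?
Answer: 2*sqrt(6842)/11 ≈ 15.039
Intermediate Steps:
P(E) = -64/11 + 2*E**2 (P(E) = (E**2 + E**2) + 64*(-1/11) = 2*E**2 - 64/11 = -64/11 + 2*E**2)
n = -15 (n = -5*(8 - 5) = -5*3 = -15)
M(G, J) = 7 (M(G, J) = -1/2*(-14) = 7)
sqrt(P(-13) + D(M(-5, n))) = sqrt((-64/11 + 2*(-13)**2) - 106) = sqrt((-64/11 + 2*169) - 106) = sqrt((-64/11 + 338) - 106) = sqrt(3654/11 - 106) = sqrt(2488/11) = 2*sqrt(6842)/11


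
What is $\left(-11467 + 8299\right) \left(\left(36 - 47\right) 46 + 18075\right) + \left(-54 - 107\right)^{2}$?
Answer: $-55632671$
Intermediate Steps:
$\left(-11467 + 8299\right) \left(\left(36 - 47\right) 46 + 18075\right) + \left(-54 - 107\right)^{2} = - 3168 \left(\left(-11\right) 46 + 18075\right) + \left(-161\right)^{2} = - 3168 \left(-506 + 18075\right) + 25921 = \left(-3168\right) 17569 + 25921 = -55658592 + 25921 = -55632671$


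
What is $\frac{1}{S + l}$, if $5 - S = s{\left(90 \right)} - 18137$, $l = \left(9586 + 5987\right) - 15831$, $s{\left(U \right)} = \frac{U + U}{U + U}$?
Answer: $\frac{1}{17883} \approx 5.5919 \cdot 10^{-5}$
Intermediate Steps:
$s{\left(U \right)} = 1$ ($s{\left(U \right)} = \frac{2 U}{2 U} = 2 U \frac{1}{2 U} = 1$)
$l = -258$ ($l = 15573 - 15831 = -258$)
$S = 18141$ ($S = 5 - \left(1 - 18137\right) = 5 - -18136 = 5 + 18136 = 18141$)
$\frac{1}{S + l} = \frac{1}{18141 - 258} = \frac{1}{17883}$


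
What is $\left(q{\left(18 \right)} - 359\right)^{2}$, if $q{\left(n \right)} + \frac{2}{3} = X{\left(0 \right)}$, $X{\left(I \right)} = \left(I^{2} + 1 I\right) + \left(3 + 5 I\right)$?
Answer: $\frac{1144900}{9} \approx 1.2721 \cdot 10^{5}$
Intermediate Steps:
$X{\left(I \right)} = 3 + I^{2} + 6 I$ ($X{\left(I \right)} = \left(I^{2} + I\right) + \left(3 + 5 I\right) = \left(I + I^{2}\right) + \left(3 + 5 I\right) = 3 + I^{2} + 6 I$)
$q{\left(n \right)} = \frac{7}{3}$ ($q{\left(n \right)} = - \frac{2}{3} + \left(3 + 0^{2} + 6 \cdot 0\right) = - \frac{2}{3} + \left(3 + 0 + 0\right) = - \frac{2}{3} + 3 = \frac{7}{3}$)
$\left(q{\left(18 \right)} - 359\right)^{2} = \left(\frac{7}{3} - 359\right)^{2} = \left(- \frac{1070}{3}\right)^{2} = \frac{1144900}{9}$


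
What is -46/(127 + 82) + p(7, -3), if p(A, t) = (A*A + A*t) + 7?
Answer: 7269/209 ≈ 34.780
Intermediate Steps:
p(A, t) = 7 + A**2 + A*t (p(A, t) = (A**2 + A*t) + 7 = 7 + A**2 + A*t)
-46/(127 + 82) + p(7, -3) = -46/(127 + 82) + (7 + 7**2 + 7*(-3)) = -46/209 + (7 + 49 - 21) = (1/209)*(-46) + 35 = -46/209 + 35 = 7269/209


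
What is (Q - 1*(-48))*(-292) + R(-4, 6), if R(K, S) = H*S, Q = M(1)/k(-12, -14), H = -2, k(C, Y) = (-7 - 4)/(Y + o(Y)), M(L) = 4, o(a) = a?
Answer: -187012/11 ≈ -17001.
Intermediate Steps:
k(C, Y) = -11/(2*Y) (k(C, Y) = (-7 - 4)/(Y + Y) = -11*1/(2*Y) = -11/(2*Y))
Q = 112/11 (Q = 4/((-11/2/(-14))) = 4/((-11/2*(-1/14))) = 4/(11/28) = 4*(28/11) = 112/11 ≈ 10.182)
R(K, S) = -2*S
(Q - 1*(-48))*(-292) + R(-4, 6) = (112/11 - 1*(-48))*(-292) - 2*6 = (112/11 + 48)*(-292) - 12 = (640/11)*(-292) - 12 = -186880/11 - 12 = -187012/11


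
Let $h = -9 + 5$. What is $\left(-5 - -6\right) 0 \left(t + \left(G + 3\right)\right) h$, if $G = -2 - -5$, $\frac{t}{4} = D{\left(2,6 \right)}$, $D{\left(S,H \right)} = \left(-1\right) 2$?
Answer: $0$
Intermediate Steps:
$D{\left(S,H \right)} = -2$
$h = -4$
$t = -8$ ($t = 4 \left(-2\right) = -8$)
$G = 3$ ($G = -2 + 5 = 3$)
$\left(-5 - -6\right) 0 \left(t + \left(G + 3\right)\right) h = \left(-5 - -6\right) 0 \left(-8 + \left(3 + 3\right)\right) \left(-4\right) = \left(-5 + 6\right) 0 \left(-8 + 6\right) \left(-4\right) = 1 \cdot 0 \left(-2\right) \left(-4\right) = 1 \cdot 0 \left(-4\right) = 0 \left(-4\right) = 0$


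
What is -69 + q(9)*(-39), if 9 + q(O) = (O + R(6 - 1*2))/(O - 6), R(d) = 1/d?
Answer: 647/4 ≈ 161.75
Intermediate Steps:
q(O) = -9 + (¼ + O)/(-6 + O) (q(O) = -9 + (O + 1/(6 - 1*2))/(O - 6) = -9 + (O + 1/(6 - 2))/(-6 + O) = -9 + (O + 1/4)/(-6 + O) = -9 + (O + ¼)/(-6 + O) = -9 + (¼ + O)/(-6 + O))
-69 + q(9)*(-39) = -69 + ((217 - 32*9)/(4*(-6 + 9)))*(-39) = -69 + ((¼)*(217 - 288)/3)*(-39) = -69 + ((¼)*(⅓)*(-71))*(-39) = -69 - 71/12*(-39) = -69 + 923/4 = 647/4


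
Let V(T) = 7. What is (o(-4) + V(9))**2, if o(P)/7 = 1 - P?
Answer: 1764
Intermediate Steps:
o(P) = 7 - 7*P (o(P) = 7*(1 - P) = 7 - 7*P)
(o(-4) + V(9))**2 = ((7 - 7*(-4)) + 7)**2 = ((7 + 28) + 7)**2 = (35 + 7)**2 = 42**2 = 1764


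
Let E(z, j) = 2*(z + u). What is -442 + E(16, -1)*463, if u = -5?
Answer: 9744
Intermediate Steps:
E(z, j) = -10 + 2*z (E(z, j) = 2*(z - 5) = 2*(-5 + z) = -10 + 2*z)
-442 + E(16, -1)*463 = -442 + (-10 + 2*16)*463 = -442 + (-10 + 32)*463 = -442 + 22*463 = -442 + 10186 = 9744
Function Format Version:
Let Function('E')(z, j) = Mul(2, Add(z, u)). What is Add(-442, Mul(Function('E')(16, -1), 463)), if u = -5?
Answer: 9744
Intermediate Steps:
Function('E')(z, j) = Add(-10, Mul(2, z)) (Function('E')(z, j) = Mul(2, Add(z, -5)) = Mul(2, Add(-5, z)) = Add(-10, Mul(2, z)))
Add(-442, Mul(Function('E')(16, -1), 463)) = Add(-442, Mul(Add(-10, Mul(2, 16)), 463)) = Add(-442, Mul(Add(-10, 32), 463)) = Add(-442, Mul(22, 463)) = Add(-442, 10186) = 9744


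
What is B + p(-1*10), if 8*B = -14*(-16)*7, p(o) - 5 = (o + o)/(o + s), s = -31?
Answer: 8261/41 ≈ 201.49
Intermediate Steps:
p(o) = 5 + 2*o/(-31 + o) (p(o) = 5 + (o + o)/(o - 31) = 5 + (2*o)/(-31 + o) = 5 + 2*o/(-31 + o))
B = 196 (B = (-14*(-16)*7)/8 = (224*7)/8 = (⅛)*1568 = 196)
B + p(-1*10) = 196 + (-155 + 7*(-1*10))/(-31 - 1*10) = 196 + (-155 + 7*(-10))/(-31 - 10) = 196 + (-155 - 70)/(-41) = 196 - 1/41*(-225) = 196 + 225/41 = 8261/41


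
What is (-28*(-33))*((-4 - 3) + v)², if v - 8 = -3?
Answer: 3696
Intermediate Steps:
v = 5 (v = 8 - 3 = 5)
(-28*(-33))*((-4 - 3) + v)² = (-28*(-33))*((-4 - 3) + 5)² = 924*(-7 + 5)² = 924*(-2)² = 924*4 = 3696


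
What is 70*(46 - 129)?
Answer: -5810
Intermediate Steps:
70*(46 - 129) = 70*(-83) = -5810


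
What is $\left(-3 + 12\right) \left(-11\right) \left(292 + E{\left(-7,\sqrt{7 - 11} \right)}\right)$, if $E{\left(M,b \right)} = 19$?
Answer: $-30789$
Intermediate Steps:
$\left(-3 + 12\right) \left(-11\right) \left(292 + E{\left(-7,\sqrt{7 - 11} \right)}\right) = \left(-3 + 12\right) \left(-11\right) \left(292 + 19\right) = 9 \left(-11\right) 311 = \left(-99\right) 311 = -30789$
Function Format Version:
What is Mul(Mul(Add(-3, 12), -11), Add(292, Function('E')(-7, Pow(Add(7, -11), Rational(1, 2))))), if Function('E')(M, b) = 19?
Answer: -30789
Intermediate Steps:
Mul(Mul(Add(-3, 12), -11), Add(292, Function('E')(-7, Pow(Add(7, -11), Rational(1, 2))))) = Mul(Mul(Add(-3, 12), -11), Add(292, 19)) = Mul(Mul(9, -11), 311) = Mul(-99, 311) = -30789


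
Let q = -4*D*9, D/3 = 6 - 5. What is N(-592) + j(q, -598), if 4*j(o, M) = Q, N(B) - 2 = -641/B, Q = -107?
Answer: -14011/592 ≈ -23.667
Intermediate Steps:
D = 3 (D = 3*(6 - 5) = 3*1 = 3)
q = -108 (q = -4*3*9 = -12*9 = -108)
N(B) = 2 - 641/B
j(o, M) = -107/4 (j(o, M) = (1/4)*(-107) = -107/4)
N(-592) + j(q, -598) = (2 - 641/(-592)) - 107/4 = (2 - 641*(-1/592)) - 107/4 = (2 + 641/592) - 107/4 = 1825/592 - 107/4 = -14011/592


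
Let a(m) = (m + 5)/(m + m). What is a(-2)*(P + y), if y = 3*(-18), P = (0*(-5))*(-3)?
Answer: 81/2 ≈ 40.500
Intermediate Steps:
P = 0 (P = 0*(-3) = 0)
y = -54
a(m) = (5 + m)/(2*m) (a(m) = (5 + m)/((2*m)) = (5 + m)*(1/(2*m)) = (5 + m)/(2*m))
a(-2)*(P + y) = ((½)*(5 - 2)/(-2))*(0 - 54) = ((½)*(-½)*3)*(-54) = -¾*(-54) = 81/2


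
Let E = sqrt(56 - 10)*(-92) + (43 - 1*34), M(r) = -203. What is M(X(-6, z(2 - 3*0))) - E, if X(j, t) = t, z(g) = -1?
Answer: -212 + 92*sqrt(46) ≈ 411.97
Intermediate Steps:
E = 9 - 92*sqrt(46) (E = sqrt(46)*(-92) + (43 - 34) = -92*sqrt(46) + 9 = 9 - 92*sqrt(46) ≈ -614.97)
M(X(-6, z(2 - 3*0))) - E = -203 - (9 - 92*sqrt(46)) = -203 + (-9 + 92*sqrt(46)) = -212 + 92*sqrt(46)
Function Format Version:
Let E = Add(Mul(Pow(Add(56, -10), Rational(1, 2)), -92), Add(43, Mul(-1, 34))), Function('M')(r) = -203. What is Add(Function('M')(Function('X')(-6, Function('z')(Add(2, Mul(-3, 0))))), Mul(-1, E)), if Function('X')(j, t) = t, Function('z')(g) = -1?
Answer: Add(-212, Mul(92, Pow(46, Rational(1, 2)))) ≈ 411.97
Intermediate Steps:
E = Add(9, Mul(-92, Pow(46, Rational(1, 2)))) (E = Add(Mul(Pow(46, Rational(1, 2)), -92), Add(43, -34)) = Add(Mul(-92, Pow(46, Rational(1, 2))), 9) = Add(9, Mul(-92, Pow(46, Rational(1, 2)))) ≈ -614.97)
Add(Function('M')(Function('X')(-6, Function('z')(Add(2, Mul(-3, 0))))), Mul(-1, E)) = Add(-203, Mul(-1, Add(9, Mul(-92, Pow(46, Rational(1, 2)))))) = Add(-203, Add(-9, Mul(92, Pow(46, Rational(1, 2))))) = Add(-212, Mul(92, Pow(46, Rational(1, 2))))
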